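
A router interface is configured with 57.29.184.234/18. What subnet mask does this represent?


/18 means 18 network bits, 14 host bits
Binary: 11111111111111111100000000000000
Mask: 255.255.192.0


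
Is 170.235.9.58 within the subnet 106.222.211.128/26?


Subnet network: 106.222.211.128
Test IP AND mask: 170.235.9.0
No, 170.235.9.58 is not in 106.222.211.128/26


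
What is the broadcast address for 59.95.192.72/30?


Network: 59.95.192.72/30
Host bits = 2
Set all host bits to 1:
Broadcast: 59.95.192.75


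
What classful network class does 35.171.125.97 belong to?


First octet: 35
Binary: 00100011
0xxxxxxx -> Class A (1-126)
Class A, default mask 255.0.0.0 (/8)


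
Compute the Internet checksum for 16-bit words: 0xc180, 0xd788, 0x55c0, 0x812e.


Sum all words (with carry folding):
+ 0xc180 = 0xc180
+ 0xd788 = 0x9909
+ 0x55c0 = 0xeec9
+ 0x812e = 0x6ff8
One's complement: ~0x6ff8
Checksum = 0x9007


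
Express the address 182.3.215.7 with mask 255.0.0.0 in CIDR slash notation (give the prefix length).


Binary: 11111111.00000000.00000000.00000000
Count leading 1s
Prefix: /8


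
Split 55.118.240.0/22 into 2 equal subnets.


New prefix = 22 + 1 = 23
Each subnet has 512 addresses
  55.118.240.0/23
  55.118.242.0/23
Subnets: 55.118.240.0/23, 55.118.242.0/23


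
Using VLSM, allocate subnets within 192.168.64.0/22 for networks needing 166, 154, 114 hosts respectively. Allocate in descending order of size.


166 hosts -> /24 (254 usable): 192.168.64.0/24
154 hosts -> /24 (254 usable): 192.168.65.0/24
114 hosts -> /25 (126 usable): 192.168.66.0/25
Allocation: 192.168.64.0/24 (166 hosts, 254 usable); 192.168.65.0/24 (154 hosts, 254 usable); 192.168.66.0/25 (114 hosts, 126 usable)


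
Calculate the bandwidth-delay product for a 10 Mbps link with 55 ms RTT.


BDP = bandwidth * RTT
= 10 Mbps * 55 ms
= 10 * 1e6 * 55 / 1000 bits
= 550000 bits
= 68750 bytes
= 67.1387 KB
BDP = 550000 bits (68750 bytes)


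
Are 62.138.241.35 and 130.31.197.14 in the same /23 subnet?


Mask: 255.255.254.0
62.138.241.35 AND mask = 62.138.240.0
130.31.197.14 AND mask = 130.31.196.0
No, different subnets (62.138.240.0 vs 130.31.196.0)


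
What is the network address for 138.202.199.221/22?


IP:   10001010.11001010.11000111.11011101
Mask: 11111111.11111111.11111100.00000000
AND operation:
Net:  10001010.11001010.11000100.00000000
Network: 138.202.196.0/22


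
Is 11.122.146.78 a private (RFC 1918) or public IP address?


RFC 1918 private ranges:
  10.0.0.0/8 (10.0.0.0 - 10.255.255.255)
  172.16.0.0/12 (172.16.0.0 - 172.31.255.255)
  192.168.0.0/16 (192.168.0.0 - 192.168.255.255)
Public (not in any RFC 1918 range)


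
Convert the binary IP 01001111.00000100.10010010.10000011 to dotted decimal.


01001111 = 79
00000100 = 4
10010010 = 146
10000011 = 131
IP: 79.4.146.131


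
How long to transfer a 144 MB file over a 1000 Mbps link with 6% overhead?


Effective throughput = 1000 * (1 - 6/100) = 940 Mbps
File size in Mb = 144 * 8 = 1152 Mb
Time = 1152 / 940
Time = 1.2255 seconds


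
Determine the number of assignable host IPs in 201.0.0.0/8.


Host bits = 32 - 8 = 24
Total addresses = 2^24 = 16777216
Usable = total - 2 (network and broadcast)
Usable hosts: 16777214


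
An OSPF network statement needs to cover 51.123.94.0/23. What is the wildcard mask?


Subnet mask: 255.255.254.0
Wildcard = 255.255.255.255 - subnet mask
255 - 255 = 0
255 - 255 = 0
255 - 254 = 1
255 - 0 = 255
Wildcard: 0.0.1.255


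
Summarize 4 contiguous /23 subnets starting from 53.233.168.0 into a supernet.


Original prefix: /23
Number of subnets: 4 = 2^2
New prefix = 23 - 2 = 21
Supernet: 53.233.168.0/21


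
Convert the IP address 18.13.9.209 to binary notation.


18 = 00010010
13 = 00001101
9 = 00001001
209 = 11010001
Binary: 00010010.00001101.00001001.11010001


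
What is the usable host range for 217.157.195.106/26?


Network: 217.157.195.64
Broadcast: 217.157.195.127
First usable = network + 1
Last usable = broadcast - 1
Range: 217.157.195.65 to 217.157.195.126


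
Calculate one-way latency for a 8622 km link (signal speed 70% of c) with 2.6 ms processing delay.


Speed = 0.7 * 3e5 km/s = 210000 km/s
Propagation delay = 8622 / 210000 = 0.0411 s = 41.0571 ms
Processing delay = 2.6 ms
Total one-way latency = 43.6571 ms


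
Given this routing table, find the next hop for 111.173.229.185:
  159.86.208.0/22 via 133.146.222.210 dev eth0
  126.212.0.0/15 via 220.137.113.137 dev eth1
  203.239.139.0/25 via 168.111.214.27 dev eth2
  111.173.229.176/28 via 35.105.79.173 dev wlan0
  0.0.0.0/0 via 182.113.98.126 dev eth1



Longest prefix match for 111.173.229.185:
  /22 159.86.208.0: no
  /15 126.212.0.0: no
  /25 203.239.139.0: no
  /28 111.173.229.176: MATCH
  /0 0.0.0.0: MATCH
Selected: next-hop 35.105.79.173 via wlan0 (matched /28)


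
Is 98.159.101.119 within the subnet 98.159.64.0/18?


Subnet network: 98.159.64.0
Test IP AND mask: 98.159.64.0
Yes, 98.159.101.119 is in 98.159.64.0/18


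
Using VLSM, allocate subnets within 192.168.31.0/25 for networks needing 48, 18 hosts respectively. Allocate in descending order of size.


48 hosts -> /26 (62 usable): 192.168.31.0/26
18 hosts -> /27 (30 usable): 192.168.31.64/27
Allocation: 192.168.31.0/26 (48 hosts, 62 usable); 192.168.31.64/27 (18 hosts, 30 usable)


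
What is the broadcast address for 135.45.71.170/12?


Network: 135.32.0.0/12
Host bits = 20
Set all host bits to 1:
Broadcast: 135.47.255.255


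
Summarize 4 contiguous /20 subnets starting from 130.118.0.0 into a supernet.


Original prefix: /20
Number of subnets: 4 = 2^2
New prefix = 20 - 2 = 18
Supernet: 130.118.0.0/18


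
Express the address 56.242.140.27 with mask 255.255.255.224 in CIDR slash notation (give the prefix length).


Binary: 11111111.11111111.11111111.11100000
Count leading 1s
Prefix: /27


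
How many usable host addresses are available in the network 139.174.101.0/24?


Host bits = 32 - 24 = 8
Total addresses = 2^8 = 256
Usable = total - 2 (network and broadcast)
Usable hosts: 254


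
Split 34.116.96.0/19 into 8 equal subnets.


New prefix = 19 + 3 = 22
Each subnet has 1024 addresses
  34.116.96.0/22
  34.116.100.0/22
  34.116.104.0/22
  34.116.108.0/22
  34.116.112.0/22
  34.116.116.0/22
  34.116.120.0/22
  34.116.124.0/22
Subnets: 34.116.96.0/22, 34.116.100.0/22, 34.116.104.0/22, 34.116.108.0/22, 34.116.112.0/22, 34.116.116.0/22, 34.116.120.0/22, 34.116.124.0/22


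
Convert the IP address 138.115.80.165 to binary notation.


138 = 10001010
115 = 01110011
80 = 01010000
165 = 10100101
Binary: 10001010.01110011.01010000.10100101


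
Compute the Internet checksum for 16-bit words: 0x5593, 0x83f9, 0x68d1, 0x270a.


Sum all words (with carry folding):
+ 0x5593 = 0x5593
+ 0x83f9 = 0xd98c
+ 0x68d1 = 0x425e
+ 0x270a = 0x6968
One's complement: ~0x6968
Checksum = 0x9697


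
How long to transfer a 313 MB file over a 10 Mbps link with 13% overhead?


Effective throughput = 10 * (1 - 13/100) = 8.7 Mbps
File size in Mb = 313 * 8 = 2504 Mb
Time = 2504 / 8.7
Time = 287.8161 seconds


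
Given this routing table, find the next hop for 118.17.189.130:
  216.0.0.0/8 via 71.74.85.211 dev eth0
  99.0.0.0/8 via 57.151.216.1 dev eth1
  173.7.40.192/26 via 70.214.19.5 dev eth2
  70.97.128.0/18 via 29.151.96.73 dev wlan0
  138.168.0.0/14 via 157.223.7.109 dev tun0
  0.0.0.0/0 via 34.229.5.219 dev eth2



Longest prefix match for 118.17.189.130:
  /8 216.0.0.0: no
  /8 99.0.0.0: no
  /26 173.7.40.192: no
  /18 70.97.128.0: no
  /14 138.168.0.0: no
  /0 0.0.0.0: MATCH
Selected: next-hop 34.229.5.219 via eth2 (matched /0)


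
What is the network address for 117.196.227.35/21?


IP:   01110101.11000100.11100011.00100011
Mask: 11111111.11111111.11111000.00000000
AND operation:
Net:  01110101.11000100.11100000.00000000
Network: 117.196.224.0/21


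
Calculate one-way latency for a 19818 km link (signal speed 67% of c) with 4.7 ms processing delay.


Speed = 0.67 * 3e5 km/s = 201000 km/s
Propagation delay = 19818 / 201000 = 0.0986 s = 98.597 ms
Processing delay = 4.7 ms
Total one-way latency = 103.297 ms


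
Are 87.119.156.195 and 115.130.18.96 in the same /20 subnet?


Mask: 255.255.240.0
87.119.156.195 AND mask = 87.119.144.0
115.130.18.96 AND mask = 115.130.16.0
No, different subnets (87.119.144.0 vs 115.130.16.0)


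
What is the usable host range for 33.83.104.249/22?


Network: 33.83.104.0
Broadcast: 33.83.107.255
First usable = network + 1
Last usable = broadcast - 1
Range: 33.83.104.1 to 33.83.107.254


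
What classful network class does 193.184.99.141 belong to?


First octet: 193
Binary: 11000001
110xxxxx -> Class C (192-223)
Class C, default mask 255.255.255.0 (/24)


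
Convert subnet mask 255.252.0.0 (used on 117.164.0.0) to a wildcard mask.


Subnet mask: 255.252.0.0
Wildcard = 255.255.255.255 - subnet mask
255 - 255 = 0
255 - 252 = 3
255 - 0 = 255
255 - 0 = 255
Wildcard: 0.3.255.255


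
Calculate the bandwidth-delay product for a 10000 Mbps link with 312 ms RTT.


BDP = bandwidth * RTT
= 10000 Mbps * 312 ms
= 10000 * 1e6 * 312 / 1000 bits
= 3120000000 bits
= 390000000 bytes
= 380859.375 KB
BDP = 3120000000 bits (390000000 bytes)


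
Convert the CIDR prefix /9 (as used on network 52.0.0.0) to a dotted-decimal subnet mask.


/9 means 9 network bits, 23 host bits
Binary: 11111111100000000000000000000000
Mask: 255.128.0.0


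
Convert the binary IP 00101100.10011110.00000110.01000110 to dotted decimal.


00101100 = 44
10011110 = 158
00000110 = 6
01000110 = 70
IP: 44.158.6.70


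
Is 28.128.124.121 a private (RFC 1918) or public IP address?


RFC 1918 private ranges:
  10.0.0.0/8 (10.0.0.0 - 10.255.255.255)
  172.16.0.0/12 (172.16.0.0 - 172.31.255.255)
  192.168.0.0/16 (192.168.0.0 - 192.168.255.255)
Public (not in any RFC 1918 range)


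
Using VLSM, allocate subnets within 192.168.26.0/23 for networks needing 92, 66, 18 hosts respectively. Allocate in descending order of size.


92 hosts -> /25 (126 usable): 192.168.26.0/25
66 hosts -> /25 (126 usable): 192.168.26.128/25
18 hosts -> /27 (30 usable): 192.168.27.0/27
Allocation: 192.168.26.0/25 (92 hosts, 126 usable); 192.168.26.128/25 (66 hosts, 126 usable); 192.168.27.0/27 (18 hosts, 30 usable)


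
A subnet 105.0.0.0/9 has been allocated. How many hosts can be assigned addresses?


Host bits = 32 - 9 = 23
Total addresses = 2^23 = 8388608
Usable = total - 2 (network and broadcast)
Usable hosts: 8388606


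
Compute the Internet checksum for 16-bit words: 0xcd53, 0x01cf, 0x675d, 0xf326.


Sum all words (with carry folding):
+ 0xcd53 = 0xcd53
+ 0x01cf = 0xcf22
+ 0x675d = 0x3680
+ 0xf326 = 0x29a7
One's complement: ~0x29a7
Checksum = 0xd658


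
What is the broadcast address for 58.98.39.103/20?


Network: 58.98.32.0/20
Host bits = 12
Set all host bits to 1:
Broadcast: 58.98.47.255


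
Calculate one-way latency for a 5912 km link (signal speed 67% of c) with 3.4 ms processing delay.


Speed = 0.67 * 3e5 km/s = 201000 km/s
Propagation delay = 5912 / 201000 = 0.0294 s = 29.4129 ms
Processing delay = 3.4 ms
Total one-way latency = 32.8129 ms


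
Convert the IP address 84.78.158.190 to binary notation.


84 = 01010100
78 = 01001110
158 = 10011110
190 = 10111110
Binary: 01010100.01001110.10011110.10111110


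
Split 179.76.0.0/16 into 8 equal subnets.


New prefix = 16 + 3 = 19
Each subnet has 8192 addresses
  179.76.0.0/19
  179.76.32.0/19
  179.76.64.0/19
  179.76.96.0/19
  179.76.128.0/19
  179.76.160.0/19
  179.76.192.0/19
  179.76.224.0/19
Subnets: 179.76.0.0/19, 179.76.32.0/19, 179.76.64.0/19, 179.76.96.0/19, 179.76.128.0/19, 179.76.160.0/19, 179.76.192.0/19, 179.76.224.0/19


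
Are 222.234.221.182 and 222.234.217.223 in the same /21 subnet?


Mask: 255.255.248.0
222.234.221.182 AND mask = 222.234.216.0
222.234.217.223 AND mask = 222.234.216.0
Yes, same subnet (222.234.216.0)


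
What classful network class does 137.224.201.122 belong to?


First octet: 137
Binary: 10001001
10xxxxxx -> Class B (128-191)
Class B, default mask 255.255.0.0 (/16)


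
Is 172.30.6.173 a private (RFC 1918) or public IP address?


RFC 1918 private ranges:
  10.0.0.0/8 (10.0.0.0 - 10.255.255.255)
  172.16.0.0/12 (172.16.0.0 - 172.31.255.255)
  192.168.0.0/16 (192.168.0.0 - 192.168.255.255)
Private (in 172.16.0.0/12)


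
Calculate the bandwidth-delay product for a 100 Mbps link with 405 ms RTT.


BDP = bandwidth * RTT
= 100 Mbps * 405 ms
= 100 * 1e6 * 405 / 1000 bits
= 40500000 bits
= 5062500 bytes
= 4943.8477 KB
BDP = 40500000 bits (5062500 bytes)


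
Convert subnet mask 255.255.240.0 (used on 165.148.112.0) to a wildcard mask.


Subnet mask: 255.255.240.0
Wildcard = 255.255.255.255 - subnet mask
255 - 255 = 0
255 - 255 = 0
255 - 240 = 15
255 - 0 = 255
Wildcard: 0.0.15.255


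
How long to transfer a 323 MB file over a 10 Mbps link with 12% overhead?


Effective throughput = 10 * (1 - 12/100) = 8.8 Mbps
File size in Mb = 323 * 8 = 2584 Mb
Time = 2584 / 8.8
Time = 293.6364 seconds


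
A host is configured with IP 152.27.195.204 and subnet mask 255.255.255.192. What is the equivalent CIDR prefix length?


Binary: 11111111.11111111.11111111.11000000
Count leading 1s
Prefix: /26


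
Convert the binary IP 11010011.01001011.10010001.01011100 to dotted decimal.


11010011 = 211
01001011 = 75
10010001 = 145
01011100 = 92
IP: 211.75.145.92


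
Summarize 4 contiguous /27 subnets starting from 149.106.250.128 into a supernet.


Original prefix: /27
Number of subnets: 4 = 2^2
New prefix = 27 - 2 = 25
Supernet: 149.106.250.128/25


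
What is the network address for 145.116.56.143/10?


IP:   10010001.01110100.00111000.10001111
Mask: 11111111.11000000.00000000.00000000
AND operation:
Net:  10010001.01000000.00000000.00000000
Network: 145.64.0.0/10


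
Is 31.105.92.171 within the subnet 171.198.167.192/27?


Subnet network: 171.198.167.192
Test IP AND mask: 31.105.92.160
No, 31.105.92.171 is not in 171.198.167.192/27


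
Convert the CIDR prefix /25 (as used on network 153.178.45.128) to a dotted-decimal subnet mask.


/25 means 25 network bits, 7 host bits
Binary: 11111111111111111111111110000000
Mask: 255.255.255.128


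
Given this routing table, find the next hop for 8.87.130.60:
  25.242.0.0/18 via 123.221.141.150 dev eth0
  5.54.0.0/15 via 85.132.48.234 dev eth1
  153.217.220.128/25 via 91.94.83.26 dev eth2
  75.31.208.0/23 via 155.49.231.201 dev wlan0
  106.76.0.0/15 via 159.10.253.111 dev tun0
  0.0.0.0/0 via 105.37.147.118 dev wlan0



Longest prefix match for 8.87.130.60:
  /18 25.242.0.0: no
  /15 5.54.0.0: no
  /25 153.217.220.128: no
  /23 75.31.208.0: no
  /15 106.76.0.0: no
  /0 0.0.0.0: MATCH
Selected: next-hop 105.37.147.118 via wlan0 (matched /0)


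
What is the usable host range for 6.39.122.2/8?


Network: 6.0.0.0
Broadcast: 6.255.255.255
First usable = network + 1
Last usable = broadcast - 1
Range: 6.0.0.1 to 6.255.255.254


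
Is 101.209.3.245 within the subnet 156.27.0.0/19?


Subnet network: 156.27.0.0
Test IP AND mask: 101.209.0.0
No, 101.209.3.245 is not in 156.27.0.0/19


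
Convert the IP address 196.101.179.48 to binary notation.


196 = 11000100
101 = 01100101
179 = 10110011
48 = 00110000
Binary: 11000100.01100101.10110011.00110000


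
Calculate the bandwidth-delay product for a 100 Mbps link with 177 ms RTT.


BDP = bandwidth * RTT
= 100 Mbps * 177 ms
= 100 * 1e6 * 177 / 1000 bits
= 17700000 bits
= 2212500 bytes
= 2160.6445 KB
BDP = 17700000 bits (2212500 bytes)


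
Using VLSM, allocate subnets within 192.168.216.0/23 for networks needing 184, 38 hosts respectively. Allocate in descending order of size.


184 hosts -> /24 (254 usable): 192.168.216.0/24
38 hosts -> /26 (62 usable): 192.168.217.0/26
Allocation: 192.168.216.0/24 (184 hosts, 254 usable); 192.168.217.0/26 (38 hosts, 62 usable)


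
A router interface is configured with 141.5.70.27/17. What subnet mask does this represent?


/17 means 17 network bits, 15 host bits
Binary: 11111111111111111000000000000000
Mask: 255.255.128.0


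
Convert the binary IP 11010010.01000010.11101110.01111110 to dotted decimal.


11010010 = 210
01000010 = 66
11101110 = 238
01111110 = 126
IP: 210.66.238.126


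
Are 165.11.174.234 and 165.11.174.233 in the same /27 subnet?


Mask: 255.255.255.224
165.11.174.234 AND mask = 165.11.174.224
165.11.174.233 AND mask = 165.11.174.224
Yes, same subnet (165.11.174.224)


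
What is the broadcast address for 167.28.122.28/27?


Network: 167.28.122.0/27
Host bits = 5
Set all host bits to 1:
Broadcast: 167.28.122.31


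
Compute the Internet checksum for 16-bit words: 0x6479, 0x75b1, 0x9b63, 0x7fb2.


Sum all words (with carry folding):
+ 0x6479 = 0x6479
+ 0x75b1 = 0xda2a
+ 0x9b63 = 0x758e
+ 0x7fb2 = 0xf540
One's complement: ~0xf540
Checksum = 0x0abf


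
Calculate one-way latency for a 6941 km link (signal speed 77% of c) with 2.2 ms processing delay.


Speed = 0.77 * 3e5 km/s = 231000 km/s
Propagation delay = 6941 / 231000 = 0.03 s = 30.0476 ms
Processing delay = 2.2 ms
Total one-way latency = 32.2476 ms


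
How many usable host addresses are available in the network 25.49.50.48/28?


Host bits = 32 - 28 = 4
Total addresses = 2^4 = 16
Usable = total - 2 (network and broadcast)
Usable hosts: 14


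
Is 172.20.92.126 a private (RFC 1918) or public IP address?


RFC 1918 private ranges:
  10.0.0.0/8 (10.0.0.0 - 10.255.255.255)
  172.16.0.0/12 (172.16.0.0 - 172.31.255.255)
  192.168.0.0/16 (192.168.0.0 - 192.168.255.255)
Private (in 172.16.0.0/12)


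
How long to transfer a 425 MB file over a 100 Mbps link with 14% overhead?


Effective throughput = 100 * (1 - 14/100) = 86 Mbps
File size in Mb = 425 * 8 = 3400 Mb
Time = 3400 / 86
Time = 39.5349 seconds


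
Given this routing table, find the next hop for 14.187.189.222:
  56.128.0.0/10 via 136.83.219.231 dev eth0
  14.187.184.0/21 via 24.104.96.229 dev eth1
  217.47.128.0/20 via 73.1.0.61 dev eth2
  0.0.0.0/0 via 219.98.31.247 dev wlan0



Longest prefix match for 14.187.189.222:
  /10 56.128.0.0: no
  /21 14.187.184.0: MATCH
  /20 217.47.128.0: no
  /0 0.0.0.0: MATCH
Selected: next-hop 24.104.96.229 via eth1 (matched /21)


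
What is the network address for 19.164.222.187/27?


IP:   00010011.10100100.11011110.10111011
Mask: 11111111.11111111.11111111.11100000
AND operation:
Net:  00010011.10100100.11011110.10100000
Network: 19.164.222.160/27


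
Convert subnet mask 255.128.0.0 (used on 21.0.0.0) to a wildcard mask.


Subnet mask: 255.128.0.0
Wildcard = 255.255.255.255 - subnet mask
255 - 255 = 0
255 - 128 = 127
255 - 0 = 255
255 - 0 = 255
Wildcard: 0.127.255.255


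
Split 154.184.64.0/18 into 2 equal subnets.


New prefix = 18 + 1 = 19
Each subnet has 8192 addresses
  154.184.64.0/19
  154.184.96.0/19
Subnets: 154.184.64.0/19, 154.184.96.0/19


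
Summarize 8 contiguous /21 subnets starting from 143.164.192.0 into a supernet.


Original prefix: /21
Number of subnets: 8 = 2^3
New prefix = 21 - 3 = 18
Supernet: 143.164.192.0/18


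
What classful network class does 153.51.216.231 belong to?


First octet: 153
Binary: 10011001
10xxxxxx -> Class B (128-191)
Class B, default mask 255.255.0.0 (/16)


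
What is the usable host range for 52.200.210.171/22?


Network: 52.200.208.0
Broadcast: 52.200.211.255
First usable = network + 1
Last usable = broadcast - 1
Range: 52.200.208.1 to 52.200.211.254


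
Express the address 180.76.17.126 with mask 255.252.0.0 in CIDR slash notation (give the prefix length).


Binary: 11111111.11111100.00000000.00000000
Count leading 1s
Prefix: /14


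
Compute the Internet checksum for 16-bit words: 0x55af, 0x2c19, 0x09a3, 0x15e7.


Sum all words (with carry folding):
+ 0x55af = 0x55af
+ 0x2c19 = 0x81c8
+ 0x09a3 = 0x8b6b
+ 0x15e7 = 0xa152
One's complement: ~0xa152
Checksum = 0x5ead


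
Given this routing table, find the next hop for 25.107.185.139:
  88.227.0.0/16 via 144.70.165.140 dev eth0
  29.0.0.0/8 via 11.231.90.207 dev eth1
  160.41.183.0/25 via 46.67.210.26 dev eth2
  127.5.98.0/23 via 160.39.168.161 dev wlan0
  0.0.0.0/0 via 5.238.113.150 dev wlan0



Longest prefix match for 25.107.185.139:
  /16 88.227.0.0: no
  /8 29.0.0.0: no
  /25 160.41.183.0: no
  /23 127.5.98.0: no
  /0 0.0.0.0: MATCH
Selected: next-hop 5.238.113.150 via wlan0 (matched /0)


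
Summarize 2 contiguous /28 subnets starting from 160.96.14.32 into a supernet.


Original prefix: /28
Number of subnets: 2 = 2^1
New prefix = 28 - 1 = 27
Supernet: 160.96.14.32/27


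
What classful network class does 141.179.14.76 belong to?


First octet: 141
Binary: 10001101
10xxxxxx -> Class B (128-191)
Class B, default mask 255.255.0.0 (/16)


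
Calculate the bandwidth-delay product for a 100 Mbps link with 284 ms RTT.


BDP = bandwidth * RTT
= 100 Mbps * 284 ms
= 100 * 1e6 * 284 / 1000 bits
= 28400000 bits
= 3550000 bytes
= 3466.7969 KB
BDP = 28400000 bits (3550000 bytes)


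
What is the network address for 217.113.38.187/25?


IP:   11011001.01110001.00100110.10111011
Mask: 11111111.11111111.11111111.10000000
AND operation:
Net:  11011001.01110001.00100110.10000000
Network: 217.113.38.128/25


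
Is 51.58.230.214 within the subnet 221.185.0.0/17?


Subnet network: 221.185.0.0
Test IP AND mask: 51.58.128.0
No, 51.58.230.214 is not in 221.185.0.0/17


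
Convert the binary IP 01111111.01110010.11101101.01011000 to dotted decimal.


01111111 = 127
01110010 = 114
11101101 = 237
01011000 = 88
IP: 127.114.237.88


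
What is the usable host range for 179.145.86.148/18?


Network: 179.145.64.0
Broadcast: 179.145.127.255
First usable = network + 1
Last usable = broadcast - 1
Range: 179.145.64.1 to 179.145.127.254


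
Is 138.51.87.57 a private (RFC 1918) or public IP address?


RFC 1918 private ranges:
  10.0.0.0/8 (10.0.0.0 - 10.255.255.255)
  172.16.0.0/12 (172.16.0.0 - 172.31.255.255)
  192.168.0.0/16 (192.168.0.0 - 192.168.255.255)
Public (not in any RFC 1918 range)


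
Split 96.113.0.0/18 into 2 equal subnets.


New prefix = 18 + 1 = 19
Each subnet has 8192 addresses
  96.113.0.0/19
  96.113.32.0/19
Subnets: 96.113.0.0/19, 96.113.32.0/19


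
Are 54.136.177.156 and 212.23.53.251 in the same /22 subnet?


Mask: 255.255.252.0
54.136.177.156 AND mask = 54.136.176.0
212.23.53.251 AND mask = 212.23.52.0
No, different subnets (54.136.176.0 vs 212.23.52.0)


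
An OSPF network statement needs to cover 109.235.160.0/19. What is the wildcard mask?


Subnet mask: 255.255.224.0
Wildcard = 255.255.255.255 - subnet mask
255 - 255 = 0
255 - 255 = 0
255 - 224 = 31
255 - 0 = 255
Wildcard: 0.0.31.255


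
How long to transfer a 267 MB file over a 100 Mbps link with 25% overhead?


Effective throughput = 100 * (1 - 25/100) = 75 Mbps
File size in Mb = 267 * 8 = 2136 Mb
Time = 2136 / 75
Time = 28.48 seconds


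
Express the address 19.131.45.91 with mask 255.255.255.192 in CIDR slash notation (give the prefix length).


Binary: 11111111.11111111.11111111.11000000
Count leading 1s
Prefix: /26


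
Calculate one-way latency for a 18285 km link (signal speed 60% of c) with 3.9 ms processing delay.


Speed = 0.6 * 3e5 km/s = 180000 km/s
Propagation delay = 18285 / 180000 = 0.1016 s = 101.5833 ms
Processing delay = 3.9 ms
Total one-way latency = 105.4833 ms


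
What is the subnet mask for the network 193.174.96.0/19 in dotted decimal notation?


/19 means 19 network bits, 13 host bits
Binary: 11111111111111111110000000000000
Mask: 255.255.224.0


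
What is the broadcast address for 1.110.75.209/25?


Network: 1.110.75.128/25
Host bits = 7
Set all host bits to 1:
Broadcast: 1.110.75.255


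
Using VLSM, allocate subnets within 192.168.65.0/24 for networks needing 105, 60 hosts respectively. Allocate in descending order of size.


105 hosts -> /25 (126 usable): 192.168.65.0/25
60 hosts -> /26 (62 usable): 192.168.65.128/26
Allocation: 192.168.65.0/25 (105 hosts, 126 usable); 192.168.65.128/26 (60 hosts, 62 usable)


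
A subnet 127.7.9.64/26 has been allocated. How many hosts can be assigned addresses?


Host bits = 32 - 26 = 6
Total addresses = 2^6 = 64
Usable = total - 2 (network and broadcast)
Usable hosts: 62


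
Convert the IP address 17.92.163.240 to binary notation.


17 = 00010001
92 = 01011100
163 = 10100011
240 = 11110000
Binary: 00010001.01011100.10100011.11110000


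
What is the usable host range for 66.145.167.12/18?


Network: 66.145.128.0
Broadcast: 66.145.191.255
First usable = network + 1
Last usable = broadcast - 1
Range: 66.145.128.1 to 66.145.191.254


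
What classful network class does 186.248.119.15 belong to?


First octet: 186
Binary: 10111010
10xxxxxx -> Class B (128-191)
Class B, default mask 255.255.0.0 (/16)


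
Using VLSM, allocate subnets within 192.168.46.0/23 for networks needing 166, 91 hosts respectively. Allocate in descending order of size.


166 hosts -> /24 (254 usable): 192.168.46.0/24
91 hosts -> /25 (126 usable): 192.168.47.0/25
Allocation: 192.168.46.0/24 (166 hosts, 254 usable); 192.168.47.0/25 (91 hosts, 126 usable)


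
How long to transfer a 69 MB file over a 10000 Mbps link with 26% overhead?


Effective throughput = 10000 * (1 - 26/100) = 7400 Mbps
File size in Mb = 69 * 8 = 552 Mb
Time = 552 / 7400
Time = 0.0746 seconds


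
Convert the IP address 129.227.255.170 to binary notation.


129 = 10000001
227 = 11100011
255 = 11111111
170 = 10101010
Binary: 10000001.11100011.11111111.10101010


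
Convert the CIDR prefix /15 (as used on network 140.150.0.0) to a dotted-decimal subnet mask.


/15 means 15 network bits, 17 host bits
Binary: 11111111111111100000000000000000
Mask: 255.254.0.0


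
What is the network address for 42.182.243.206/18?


IP:   00101010.10110110.11110011.11001110
Mask: 11111111.11111111.11000000.00000000
AND operation:
Net:  00101010.10110110.11000000.00000000
Network: 42.182.192.0/18


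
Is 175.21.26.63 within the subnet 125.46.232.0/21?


Subnet network: 125.46.232.0
Test IP AND mask: 175.21.24.0
No, 175.21.26.63 is not in 125.46.232.0/21


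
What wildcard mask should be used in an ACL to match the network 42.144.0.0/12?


Subnet mask: 255.240.0.0
Wildcard = 255.255.255.255 - subnet mask
255 - 255 = 0
255 - 240 = 15
255 - 0 = 255
255 - 0 = 255
Wildcard: 0.15.255.255


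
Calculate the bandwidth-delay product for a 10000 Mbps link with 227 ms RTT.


BDP = bandwidth * RTT
= 10000 Mbps * 227 ms
= 10000 * 1e6 * 227 / 1000 bits
= 2270000000 bits
= 283750000 bytes
= 277099.6094 KB
BDP = 2270000000 bits (283750000 bytes)


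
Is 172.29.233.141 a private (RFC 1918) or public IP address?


RFC 1918 private ranges:
  10.0.0.0/8 (10.0.0.0 - 10.255.255.255)
  172.16.0.0/12 (172.16.0.0 - 172.31.255.255)
  192.168.0.0/16 (192.168.0.0 - 192.168.255.255)
Private (in 172.16.0.0/12)


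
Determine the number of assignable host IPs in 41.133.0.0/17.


Host bits = 32 - 17 = 15
Total addresses = 2^15 = 32768
Usable = total - 2 (network and broadcast)
Usable hosts: 32766


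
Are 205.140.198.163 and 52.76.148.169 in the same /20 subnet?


Mask: 255.255.240.0
205.140.198.163 AND mask = 205.140.192.0
52.76.148.169 AND mask = 52.76.144.0
No, different subnets (205.140.192.0 vs 52.76.144.0)


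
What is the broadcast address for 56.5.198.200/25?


Network: 56.5.198.128/25
Host bits = 7
Set all host bits to 1:
Broadcast: 56.5.198.255


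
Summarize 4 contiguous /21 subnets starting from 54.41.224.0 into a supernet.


Original prefix: /21
Number of subnets: 4 = 2^2
New prefix = 21 - 2 = 19
Supernet: 54.41.224.0/19


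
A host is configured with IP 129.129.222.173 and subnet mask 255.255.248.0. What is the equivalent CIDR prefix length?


Binary: 11111111.11111111.11111000.00000000
Count leading 1s
Prefix: /21


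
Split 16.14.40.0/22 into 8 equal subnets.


New prefix = 22 + 3 = 25
Each subnet has 128 addresses
  16.14.40.0/25
  16.14.40.128/25
  16.14.41.0/25
  16.14.41.128/25
  16.14.42.0/25
  16.14.42.128/25
  16.14.43.0/25
  16.14.43.128/25
Subnets: 16.14.40.0/25, 16.14.40.128/25, 16.14.41.0/25, 16.14.41.128/25, 16.14.42.0/25, 16.14.42.128/25, 16.14.43.0/25, 16.14.43.128/25


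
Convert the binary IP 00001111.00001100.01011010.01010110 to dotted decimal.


00001111 = 15
00001100 = 12
01011010 = 90
01010110 = 86
IP: 15.12.90.86


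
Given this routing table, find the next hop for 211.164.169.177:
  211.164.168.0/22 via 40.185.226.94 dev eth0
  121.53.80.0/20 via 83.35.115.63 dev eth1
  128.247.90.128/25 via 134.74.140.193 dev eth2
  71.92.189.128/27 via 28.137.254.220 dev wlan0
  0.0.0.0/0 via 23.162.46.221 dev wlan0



Longest prefix match for 211.164.169.177:
  /22 211.164.168.0: MATCH
  /20 121.53.80.0: no
  /25 128.247.90.128: no
  /27 71.92.189.128: no
  /0 0.0.0.0: MATCH
Selected: next-hop 40.185.226.94 via eth0 (matched /22)


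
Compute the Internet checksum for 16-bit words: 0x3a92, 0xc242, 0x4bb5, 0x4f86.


Sum all words (with carry folding):
+ 0x3a92 = 0x3a92
+ 0xc242 = 0xfcd4
+ 0x4bb5 = 0x488a
+ 0x4f86 = 0x9810
One's complement: ~0x9810
Checksum = 0x67ef


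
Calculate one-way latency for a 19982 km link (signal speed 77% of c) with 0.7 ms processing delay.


Speed = 0.77 * 3e5 km/s = 231000 km/s
Propagation delay = 19982 / 231000 = 0.0865 s = 86.5022 ms
Processing delay = 0.7 ms
Total one-way latency = 87.2022 ms


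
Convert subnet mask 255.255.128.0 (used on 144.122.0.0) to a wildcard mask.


Subnet mask: 255.255.128.0
Wildcard = 255.255.255.255 - subnet mask
255 - 255 = 0
255 - 255 = 0
255 - 128 = 127
255 - 0 = 255
Wildcard: 0.0.127.255


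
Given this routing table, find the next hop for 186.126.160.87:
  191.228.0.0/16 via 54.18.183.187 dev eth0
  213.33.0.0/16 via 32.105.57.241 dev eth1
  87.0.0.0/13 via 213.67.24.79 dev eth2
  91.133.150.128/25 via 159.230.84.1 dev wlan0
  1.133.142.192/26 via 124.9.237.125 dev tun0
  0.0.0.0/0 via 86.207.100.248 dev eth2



Longest prefix match for 186.126.160.87:
  /16 191.228.0.0: no
  /16 213.33.0.0: no
  /13 87.0.0.0: no
  /25 91.133.150.128: no
  /26 1.133.142.192: no
  /0 0.0.0.0: MATCH
Selected: next-hop 86.207.100.248 via eth2 (matched /0)


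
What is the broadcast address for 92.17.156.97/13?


Network: 92.16.0.0/13
Host bits = 19
Set all host bits to 1:
Broadcast: 92.23.255.255


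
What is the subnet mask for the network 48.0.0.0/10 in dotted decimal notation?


/10 means 10 network bits, 22 host bits
Binary: 11111111110000000000000000000000
Mask: 255.192.0.0


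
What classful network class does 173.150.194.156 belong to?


First octet: 173
Binary: 10101101
10xxxxxx -> Class B (128-191)
Class B, default mask 255.255.0.0 (/16)


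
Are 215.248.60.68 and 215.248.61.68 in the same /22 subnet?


Mask: 255.255.252.0
215.248.60.68 AND mask = 215.248.60.0
215.248.61.68 AND mask = 215.248.60.0
Yes, same subnet (215.248.60.0)


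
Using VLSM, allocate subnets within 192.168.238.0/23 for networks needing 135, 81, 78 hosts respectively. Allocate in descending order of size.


135 hosts -> /24 (254 usable): 192.168.238.0/24
81 hosts -> /25 (126 usable): 192.168.239.0/25
78 hosts -> /25 (126 usable): 192.168.239.128/25
Allocation: 192.168.238.0/24 (135 hosts, 254 usable); 192.168.239.0/25 (81 hosts, 126 usable); 192.168.239.128/25 (78 hosts, 126 usable)


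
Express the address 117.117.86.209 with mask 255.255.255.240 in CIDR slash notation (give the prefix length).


Binary: 11111111.11111111.11111111.11110000
Count leading 1s
Prefix: /28


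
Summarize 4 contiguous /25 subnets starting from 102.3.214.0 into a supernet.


Original prefix: /25
Number of subnets: 4 = 2^2
New prefix = 25 - 2 = 23
Supernet: 102.3.214.0/23


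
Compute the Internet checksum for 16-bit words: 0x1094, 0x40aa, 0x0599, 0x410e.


Sum all words (with carry folding):
+ 0x1094 = 0x1094
+ 0x40aa = 0x513e
+ 0x0599 = 0x56d7
+ 0x410e = 0x97e5
One's complement: ~0x97e5
Checksum = 0x681a


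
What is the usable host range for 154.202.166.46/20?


Network: 154.202.160.0
Broadcast: 154.202.175.255
First usable = network + 1
Last usable = broadcast - 1
Range: 154.202.160.1 to 154.202.175.254


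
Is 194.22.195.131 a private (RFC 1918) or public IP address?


RFC 1918 private ranges:
  10.0.0.0/8 (10.0.0.0 - 10.255.255.255)
  172.16.0.0/12 (172.16.0.0 - 172.31.255.255)
  192.168.0.0/16 (192.168.0.0 - 192.168.255.255)
Public (not in any RFC 1918 range)


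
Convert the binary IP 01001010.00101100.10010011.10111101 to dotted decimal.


01001010 = 74
00101100 = 44
10010011 = 147
10111101 = 189
IP: 74.44.147.189


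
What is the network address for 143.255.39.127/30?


IP:   10001111.11111111.00100111.01111111
Mask: 11111111.11111111.11111111.11111100
AND operation:
Net:  10001111.11111111.00100111.01111100
Network: 143.255.39.124/30


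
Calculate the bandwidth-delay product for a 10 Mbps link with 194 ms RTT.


BDP = bandwidth * RTT
= 10 Mbps * 194 ms
= 10 * 1e6 * 194 / 1000 bits
= 1940000 bits
= 242500 bytes
= 236.8164 KB
BDP = 1940000 bits (242500 bytes)


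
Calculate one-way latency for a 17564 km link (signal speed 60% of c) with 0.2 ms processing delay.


Speed = 0.6 * 3e5 km/s = 180000 km/s
Propagation delay = 17564 / 180000 = 0.0976 s = 97.5778 ms
Processing delay = 0.2 ms
Total one-way latency = 97.7778 ms


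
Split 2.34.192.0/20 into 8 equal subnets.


New prefix = 20 + 3 = 23
Each subnet has 512 addresses
  2.34.192.0/23
  2.34.194.0/23
  2.34.196.0/23
  2.34.198.0/23
  2.34.200.0/23
  2.34.202.0/23
  2.34.204.0/23
  2.34.206.0/23
Subnets: 2.34.192.0/23, 2.34.194.0/23, 2.34.196.0/23, 2.34.198.0/23, 2.34.200.0/23, 2.34.202.0/23, 2.34.204.0/23, 2.34.206.0/23


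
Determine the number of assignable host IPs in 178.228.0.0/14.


Host bits = 32 - 14 = 18
Total addresses = 2^18 = 262144
Usable = total - 2 (network and broadcast)
Usable hosts: 262142


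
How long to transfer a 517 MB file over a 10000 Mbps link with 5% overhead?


Effective throughput = 10000 * (1 - 5/100) = 9500 Mbps
File size in Mb = 517 * 8 = 4136 Mb
Time = 4136 / 9500
Time = 0.4354 seconds


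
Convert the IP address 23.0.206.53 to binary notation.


23 = 00010111
0 = 00000000
206 = 11001110
53 = 00110101
Binary: 00010111.00000000.11001110.00110101


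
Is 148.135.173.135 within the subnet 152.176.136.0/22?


Subnet network: 152.176.136.0
Test IP AND mask: 148.135.172.0
No, 148.135.173.135 is not in 152.176.136.0/22


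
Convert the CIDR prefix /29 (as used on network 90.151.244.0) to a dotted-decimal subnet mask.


/29 means 29 network bits, 3 host bits
Binary: 11111111111111111111111111111000
Mask: 255.255.255.248


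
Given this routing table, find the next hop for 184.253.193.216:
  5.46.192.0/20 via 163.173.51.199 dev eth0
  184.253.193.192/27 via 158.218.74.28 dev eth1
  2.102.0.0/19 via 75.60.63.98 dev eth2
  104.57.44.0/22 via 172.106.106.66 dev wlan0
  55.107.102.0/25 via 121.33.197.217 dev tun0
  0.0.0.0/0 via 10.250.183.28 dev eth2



Longest prefix match for 184.253.193.216:
  /20 5.46.192.0: no
  /27 184.253.193.192: MATCH
  /19 2.102.0.0: no
  /22 104.57.44.0: no
  /25 55.107.102.0: no
  /0 0.0.0.0: MATCH
Selected: next-hop 158.218.74.28 via eth1 (matched /27)


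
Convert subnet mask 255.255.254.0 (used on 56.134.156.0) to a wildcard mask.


Subnet mask: 255.255.254.0
Wildcard = 255.255.255.255 - subnet mask
255 - 255 = 0
255 - 255 = 0
255 - 254 = 1
255 - 0 = 255
Wildcard: 0.0.1.255


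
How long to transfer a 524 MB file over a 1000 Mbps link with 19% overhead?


Effective throughput = 1000 * (1 - 19/100) = 810 Mbps
File size in Mb = 524 * 8 = 4192 Mb
Time = 4192 / 810
Time = 5.1753 seconds


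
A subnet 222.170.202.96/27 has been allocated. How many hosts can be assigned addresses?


Host bits = 32 - 27 = 5
Total addresses = 2^5 = 32
Usable = total - 2 (network and broadcast)
Usable hosts: 30


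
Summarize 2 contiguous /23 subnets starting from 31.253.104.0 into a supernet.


Original prefix: /23
Number of subnets: 2 = 2^1
New prefix = 23 - 1 = 22
Supernet: 31.253.104.0/22


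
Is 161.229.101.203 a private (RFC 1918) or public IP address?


RFC 1918 private ranges:
  10.0.0.0/8 (10.0.0.0 - 10.255.255.255)
  172.16.0.0/12 (172.16.0.0 - 172.31.255.255)
  192.168.0.0/16 (192.168.0.0 - 192.168.255.255)
Public (not in any RFC 1918 range)


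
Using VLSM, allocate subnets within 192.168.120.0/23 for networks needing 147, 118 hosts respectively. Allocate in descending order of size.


147 hosts -> /24 (254 usable): 192.168.120.0/24
118 hosts -> /25 (126 usable): 192.168.121.0/25
Allocation: 192.168.120.0/24 (147 hosts, 254 usable); 192.168.121.0/25 (118 hosts, 126 usable)


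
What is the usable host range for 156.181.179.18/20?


Network: 156.181.176.0
Broadcast: 156.181.191.255
First usable = network + 1
Last usable = broadcast - 1
Range: 156.181.176.1 to 156.181.191.254


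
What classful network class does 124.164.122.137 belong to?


First octet: 124
Binary: 01111100
0xxxxxxx -> Class A (1-126)
Class A, default mask 255.0.0.0 (/8)


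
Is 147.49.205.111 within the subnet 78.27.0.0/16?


Subnet network: 78.27.0.0
Test IP AND mask: 147.49.0.0
No, 147.49.205.111 is not in 78.27.0.0/16


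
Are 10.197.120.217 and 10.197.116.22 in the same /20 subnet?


Mask: 255.255.240.0
10.197.120.217 AND mask = 10.197.112.0
10.197.116.22 AND mask = 10.197.112.0
Yes, same subnet (10.197.112.0)


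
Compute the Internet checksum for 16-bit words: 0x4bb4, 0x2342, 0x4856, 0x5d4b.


Sum all words (with carry folding):
+ 0x4bb4 = 0x4bb4
+ 0x2342 = 0x6ef6
+ 0x4856 = 0xb74c
+ 0x5d4b = 0x1498
One's complement: ~0x1498
Checksum = 0xeb67


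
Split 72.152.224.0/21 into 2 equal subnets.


New prefix = 21 + 1 = 22
Each subnet has 1024 addresses
  72.152.224.0/22
  72.152.228.0/22
Subnets: 72.152.224.0/22, 72.152.228.0/22


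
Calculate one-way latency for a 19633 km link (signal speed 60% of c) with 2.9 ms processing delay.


Speed = 0.6 * 3e5 km/s = 180000 km/s
Propagation delay = 19633 / 180000 = 0.1091 s = 109.0722 ms
Processing delay = 2.9 ms
Total one-way latency = 111.9722 ms


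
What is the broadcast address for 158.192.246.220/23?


Network: 158.192.246.0/23
Host bits = 9
Set all host bits to 1:
Broadcast: 158.192.247.255


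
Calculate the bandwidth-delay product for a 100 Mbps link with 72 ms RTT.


BDP = bandwidth * RTT
= 100 Mbps * 72 ms
= 100 * 1e6 * 72 / 1000 bits
= 7200000 bits
= 900000 bytes
= 878.9062 KB
BDP = 7200000 bits (900000 bytes)


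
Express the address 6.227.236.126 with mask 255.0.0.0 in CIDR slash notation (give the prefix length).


Binary: 11111111.00000000.00000000.00000000
Count leading 1s
Prefix: /8


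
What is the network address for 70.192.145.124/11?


IP:   01000110.11000000.10010001.01111100
Mask: 11111111.11100000.00000000.00000000
AND operation:
Net:  01000110.11000000.00000000.00000000
Network: 70.192.0.0/11


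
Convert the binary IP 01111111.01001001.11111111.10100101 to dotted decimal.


01111111 = 127
01001001 = 73
11111111 = 255
10100101 = 165
IP: 127.73.255.165


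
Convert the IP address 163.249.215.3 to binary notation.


163 = 10100011
249 = 11111001
215 = 11010111
3 = 00000011
Binary: 10100011.11111001.11010111.00000011


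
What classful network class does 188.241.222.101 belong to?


First octet: 188
Binary: 10111100
10xxxxxx -> Class B (128-191)
Class B, default mask 255.255.0.0 (/16)


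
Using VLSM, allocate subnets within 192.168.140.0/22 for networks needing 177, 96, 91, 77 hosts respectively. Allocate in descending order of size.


177 hosts -> /24 (254 usable): 192.168.140.0/24
96 hosts -> /25 (126 usable): 192.168.141.0/25
91 hosts -> /25 (126 usable): 192.168.141.128/25
77 hosts -> /25 (126 usable): 192.168.142.0/25
Allocation: 192.168.140.0/24 (177 hosts, 254 usable); 192.168.141.0/25 (96 hosts, 126 usable); 192.168.141.128/25 (91 hosts, 126 usable); 192.168.142.0/25 (77 hosts, 126 usable)
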